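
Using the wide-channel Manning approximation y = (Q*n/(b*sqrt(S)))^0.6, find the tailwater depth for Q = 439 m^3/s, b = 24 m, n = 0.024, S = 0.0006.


y = (439 * 0.024 / (24 * 0.0006^0.5))^0.6 = 5.6498 m


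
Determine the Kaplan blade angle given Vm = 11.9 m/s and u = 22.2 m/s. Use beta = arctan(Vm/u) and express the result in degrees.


beta = arctan(11.9 / 22.2) = 28.1929 degrees


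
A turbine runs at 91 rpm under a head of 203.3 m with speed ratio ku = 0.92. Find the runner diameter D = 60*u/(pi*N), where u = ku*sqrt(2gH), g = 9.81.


u = 0.92 * sqrt(2*9.81*203.3) = 58.1040 m/s
D = 60 * 58.1040 / (pi * 91) = 12.1946 m


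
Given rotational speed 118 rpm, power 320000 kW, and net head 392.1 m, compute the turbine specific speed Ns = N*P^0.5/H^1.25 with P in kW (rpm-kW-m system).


Ns = 118 * 320000^0.5 / 392.1^1.25 = 38.2570


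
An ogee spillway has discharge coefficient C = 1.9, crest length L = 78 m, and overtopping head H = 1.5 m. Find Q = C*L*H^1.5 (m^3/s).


Q = 1.9 * 78 * 1.5^1.5 = 272.2608 m^3/s


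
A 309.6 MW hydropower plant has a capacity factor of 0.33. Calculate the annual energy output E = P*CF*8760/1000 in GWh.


E = 309.6 * 0.33 * 8760 / 1000 = 894.9917 GWh


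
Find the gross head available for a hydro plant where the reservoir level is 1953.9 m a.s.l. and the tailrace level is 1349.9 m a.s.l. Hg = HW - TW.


Hg = 1953.9 - 1349.9 = 604.0000 m


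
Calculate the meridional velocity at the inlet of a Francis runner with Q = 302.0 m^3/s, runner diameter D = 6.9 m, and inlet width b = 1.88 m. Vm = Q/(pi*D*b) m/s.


Vm = 302.0 / (pi * 6.9 * 1.88) = 7.4105 m/s


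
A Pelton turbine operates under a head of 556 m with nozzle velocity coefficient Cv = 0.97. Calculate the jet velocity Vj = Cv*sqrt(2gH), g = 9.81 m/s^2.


Vj = 0.97 * sqrt(2*9.81*556) = 101.3115 m/s


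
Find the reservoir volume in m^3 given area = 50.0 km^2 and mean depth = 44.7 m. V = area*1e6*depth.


V = 50.0 * 1e6 * 44.7 = 2.2350e+09 m^3


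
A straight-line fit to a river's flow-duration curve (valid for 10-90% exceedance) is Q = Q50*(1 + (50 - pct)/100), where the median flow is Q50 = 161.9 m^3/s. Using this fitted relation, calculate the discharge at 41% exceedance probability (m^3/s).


Q = 161.9 * (1 + (50 - 41)/100) = 176.4710 m^3/s


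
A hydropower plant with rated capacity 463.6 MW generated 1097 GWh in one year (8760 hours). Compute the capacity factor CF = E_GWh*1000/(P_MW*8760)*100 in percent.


CF = 1097 * 1000 / (463.6 * 8760) * 100 = 27.0121 %


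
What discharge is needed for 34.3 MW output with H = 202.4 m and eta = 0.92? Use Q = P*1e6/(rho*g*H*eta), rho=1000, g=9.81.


Q = 34.3 * 1e6 / (1000 * 9.81 * 202.4 * 0.92) = 18.7770 m^3/s


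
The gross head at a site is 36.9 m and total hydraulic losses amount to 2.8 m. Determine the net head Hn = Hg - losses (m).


Hn = 36.9 - 2.8 = 34.1000 m


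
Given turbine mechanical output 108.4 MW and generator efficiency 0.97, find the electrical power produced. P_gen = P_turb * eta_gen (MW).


P_gen = 108.4 * 0.97 = 105.1480 MW


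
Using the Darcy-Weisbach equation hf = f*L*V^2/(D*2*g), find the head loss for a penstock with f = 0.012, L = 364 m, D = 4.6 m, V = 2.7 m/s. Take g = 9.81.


hf = 0.012 * 364 * 2.7^2 / (4.6 * 2 * 9.81) = 0.3528 m


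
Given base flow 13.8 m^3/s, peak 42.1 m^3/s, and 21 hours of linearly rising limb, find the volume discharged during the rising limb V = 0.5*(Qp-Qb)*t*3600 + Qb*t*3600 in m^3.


V = 0.5*(42.1 - 13.8)*21*3600 + 13.8*21*3600 = 2.1130e+06 m^3


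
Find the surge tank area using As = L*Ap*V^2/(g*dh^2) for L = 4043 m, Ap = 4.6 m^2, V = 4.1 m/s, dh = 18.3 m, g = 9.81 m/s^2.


As = 4043 * 4.6 * 4.1^2 / (9.81 * 18.3^2) = 95.1608 m^2


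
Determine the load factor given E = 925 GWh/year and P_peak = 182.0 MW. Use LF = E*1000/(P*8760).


LF = 925 * 1000 / (182.0 * 8760) = 0.5802


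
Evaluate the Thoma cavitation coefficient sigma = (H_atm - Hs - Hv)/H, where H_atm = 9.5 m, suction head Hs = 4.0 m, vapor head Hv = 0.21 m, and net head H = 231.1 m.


sigma = (9.5 - 4.0 - 0.21) / 231.1 = 0.0229


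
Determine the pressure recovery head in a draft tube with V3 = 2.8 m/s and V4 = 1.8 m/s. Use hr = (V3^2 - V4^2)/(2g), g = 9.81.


hr = (2.8^2 - 1.8^2) / (2*9.81) = 0.2345 m


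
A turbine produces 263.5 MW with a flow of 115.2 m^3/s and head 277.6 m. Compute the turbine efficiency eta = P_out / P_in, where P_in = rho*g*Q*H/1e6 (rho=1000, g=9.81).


P_in = 1000 * 9.81 * 115.2 * 277.6 / 1e6 = 313.7191 MW
eta = 263.5 / 313.7191 = 0.8399


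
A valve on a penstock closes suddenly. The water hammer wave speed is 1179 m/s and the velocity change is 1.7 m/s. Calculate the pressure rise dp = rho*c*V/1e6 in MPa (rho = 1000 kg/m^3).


dp = 1000 * 1179 * 1.7 / 1e6 = 2.0043 MPa


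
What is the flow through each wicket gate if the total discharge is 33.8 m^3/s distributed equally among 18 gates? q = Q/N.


q = 33.8 / 18 = 1.8778 m^3/s


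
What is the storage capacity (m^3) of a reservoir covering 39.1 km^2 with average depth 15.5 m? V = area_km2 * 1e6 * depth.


V = 39.1 * 1e6 * 15.5 = 6.0605e+08 m^3


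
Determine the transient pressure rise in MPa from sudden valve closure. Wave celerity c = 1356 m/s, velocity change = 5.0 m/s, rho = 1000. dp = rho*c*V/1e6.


dp = 1000 * 1356 * 5.0 / 1e6 = 6.7800 MPa


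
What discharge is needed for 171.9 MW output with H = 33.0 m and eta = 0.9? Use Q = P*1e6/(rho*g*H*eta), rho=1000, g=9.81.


Q = 171.9 * 1e6 / (1000 * 9.81 * 33.0 * 0.9) = 589.9978 m^3/s


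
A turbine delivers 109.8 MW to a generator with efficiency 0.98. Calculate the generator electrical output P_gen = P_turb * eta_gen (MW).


P_gen = 109.8 * 0.98 = 107.6040 MW


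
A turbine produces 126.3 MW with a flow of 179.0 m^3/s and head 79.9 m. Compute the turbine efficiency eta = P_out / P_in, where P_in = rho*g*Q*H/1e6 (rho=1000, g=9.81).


P_in = 1000 * 9.81 * 179.0 * 79.9 / 1e6 = 140.3036 MW
eta = 126.3 / 140.3036 = 0.9002


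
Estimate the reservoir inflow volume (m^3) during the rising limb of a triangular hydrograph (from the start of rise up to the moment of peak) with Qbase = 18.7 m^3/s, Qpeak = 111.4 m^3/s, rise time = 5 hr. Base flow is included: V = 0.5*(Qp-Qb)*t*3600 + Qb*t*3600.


V = 0.5*(111.4 - 18.7)*5*3600 + 18.7*5*3600 = 1.1709e+06 m^3


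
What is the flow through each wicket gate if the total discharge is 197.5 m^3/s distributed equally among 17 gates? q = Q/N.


q = 197.5 / 17 = 11.6176 m^3/s


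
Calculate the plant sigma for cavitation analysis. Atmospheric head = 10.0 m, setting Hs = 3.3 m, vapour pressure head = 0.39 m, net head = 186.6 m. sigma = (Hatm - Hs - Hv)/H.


sigma = (10.0 - 3.3 - 0.39) / 186.6 = 0.0338


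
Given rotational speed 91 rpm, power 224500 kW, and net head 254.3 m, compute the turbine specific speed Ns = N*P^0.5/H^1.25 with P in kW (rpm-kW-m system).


Ns = 91 * 224500^0.5 / 254.3^1.25 = 42.4587


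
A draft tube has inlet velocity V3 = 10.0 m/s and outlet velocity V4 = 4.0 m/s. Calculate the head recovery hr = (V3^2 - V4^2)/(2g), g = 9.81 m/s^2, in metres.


hr = (10.0^2 - 4.0^2) / (2*9.81) = 4.2813 m


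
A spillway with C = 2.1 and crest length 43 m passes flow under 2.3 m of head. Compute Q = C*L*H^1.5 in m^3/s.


Q = 2.1 * 43 * 2.3^1.5 = 314.9775 m^3/s


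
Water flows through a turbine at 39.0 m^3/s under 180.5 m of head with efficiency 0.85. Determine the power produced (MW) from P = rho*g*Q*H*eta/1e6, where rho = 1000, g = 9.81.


P = 1000 * 9.81 * 39.0 * 180.5 * 0.85 / 1e6 = 58.6989 MW


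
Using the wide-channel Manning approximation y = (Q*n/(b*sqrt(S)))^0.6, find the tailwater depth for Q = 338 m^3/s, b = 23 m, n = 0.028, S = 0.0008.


y = (338 * 0.028 / (23 * 0.0008^0.5))^0.6 = 4.9852 m


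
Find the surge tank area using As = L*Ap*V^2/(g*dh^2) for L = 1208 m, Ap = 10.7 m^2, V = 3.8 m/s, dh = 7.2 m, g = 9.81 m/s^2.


As = 1208 * 10.7 * 3.8^2 / (9.81 * 7.2^2) = 367.0151 m^2


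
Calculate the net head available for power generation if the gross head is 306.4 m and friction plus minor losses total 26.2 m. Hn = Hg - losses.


Hn = 306.4 - 26.2 = 280.2000 m


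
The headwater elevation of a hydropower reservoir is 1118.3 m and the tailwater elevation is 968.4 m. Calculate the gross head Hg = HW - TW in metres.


Hg = 1118.3 - 968.4 = 149.9000 m


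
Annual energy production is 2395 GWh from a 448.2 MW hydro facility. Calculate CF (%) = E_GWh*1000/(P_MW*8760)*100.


CF = 2395 * 1000 / (448.2 * 8760) * 100 = 61.0000 %


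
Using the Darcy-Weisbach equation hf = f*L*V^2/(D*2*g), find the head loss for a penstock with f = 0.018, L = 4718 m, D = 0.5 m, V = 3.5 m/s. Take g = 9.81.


hf = 0.018 * 4718 * 3.5^2 / (0.5 * 2 * 9.81) = 106.0468 m


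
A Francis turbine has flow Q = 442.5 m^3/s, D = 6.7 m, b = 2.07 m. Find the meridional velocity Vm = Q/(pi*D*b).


Vm = 442.5 / (pi * 6.7 * 2.07) = 10.1559 m/s


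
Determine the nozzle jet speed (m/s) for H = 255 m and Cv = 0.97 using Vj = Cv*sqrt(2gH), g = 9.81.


Vj = 0.97 * sqrt(2*9.81*255) = 68.6106 m/s


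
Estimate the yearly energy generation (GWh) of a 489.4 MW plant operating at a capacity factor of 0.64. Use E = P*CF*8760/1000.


E = 489.4 * 0.64 * 8760 / 1000 = 2743.7722 GWh


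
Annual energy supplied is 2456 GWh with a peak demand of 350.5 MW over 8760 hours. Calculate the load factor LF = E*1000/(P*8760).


LF = 2456 * 1000 / (350.5 * 8760) = 0.7999


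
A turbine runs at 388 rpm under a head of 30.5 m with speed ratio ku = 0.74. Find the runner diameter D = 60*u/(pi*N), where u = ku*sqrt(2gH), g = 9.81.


u = 0.74 * sqrt(2*9.81*30.5) = 18.1022 m/s
D = 60 * 18.1022 / (pi * 388) = 0.8910 m


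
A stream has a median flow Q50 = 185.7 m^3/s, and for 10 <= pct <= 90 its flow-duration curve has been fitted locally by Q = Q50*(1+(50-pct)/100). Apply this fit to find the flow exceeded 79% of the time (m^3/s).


Q = 185.7 * (1 + (50 - 79)/100) = 131.8470 m^3/s


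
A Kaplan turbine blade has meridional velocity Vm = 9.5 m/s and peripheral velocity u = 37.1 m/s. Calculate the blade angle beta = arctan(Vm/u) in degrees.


beta = arctan(9.5 / 37.1) = 14.3628 degrees


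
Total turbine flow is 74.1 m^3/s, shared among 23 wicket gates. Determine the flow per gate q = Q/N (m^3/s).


q = 74.1 / 23 = 3.2217 m^3/s


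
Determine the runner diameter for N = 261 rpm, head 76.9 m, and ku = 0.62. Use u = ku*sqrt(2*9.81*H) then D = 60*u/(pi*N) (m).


u = 0.62 * sqrt(2*9.81*76.9) = 24.0827 m/s
D = 60 * 24.0827 / (pi * 261) = 1.7622 m


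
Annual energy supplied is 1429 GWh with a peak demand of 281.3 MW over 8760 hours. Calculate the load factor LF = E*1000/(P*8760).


LF = 1429 * 1000 / (281.3 * 8760) = 0.5799


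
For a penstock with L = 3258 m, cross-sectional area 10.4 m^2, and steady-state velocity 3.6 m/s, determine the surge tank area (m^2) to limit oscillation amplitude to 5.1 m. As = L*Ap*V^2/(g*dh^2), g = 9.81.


As = 3258 * 10.4 * 3.6^2 / (9.81 * 5.1^2) = 1720.9968 m^2


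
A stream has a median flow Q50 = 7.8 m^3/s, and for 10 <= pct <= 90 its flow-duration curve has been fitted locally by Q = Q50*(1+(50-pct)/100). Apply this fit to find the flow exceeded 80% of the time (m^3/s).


Q = 7.8 * (1 + (50 - 80)/100) = 5.4600 m^3/s


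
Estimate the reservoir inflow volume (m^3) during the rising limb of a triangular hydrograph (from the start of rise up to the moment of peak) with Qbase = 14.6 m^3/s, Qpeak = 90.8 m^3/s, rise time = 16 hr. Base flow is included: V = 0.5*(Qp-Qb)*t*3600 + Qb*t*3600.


V = 0.5*(90.8 - 14.6)*16*3600 + 14.6*16*3600 = 3.0355e+06 m^3


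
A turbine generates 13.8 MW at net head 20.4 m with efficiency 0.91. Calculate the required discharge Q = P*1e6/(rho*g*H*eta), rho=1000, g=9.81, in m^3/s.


Q = 13.8 * 1e6 / (1000 * 9.81 * 20.4 * 0.91) = 75.7772 m^3/s


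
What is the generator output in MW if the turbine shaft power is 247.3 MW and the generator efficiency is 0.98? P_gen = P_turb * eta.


P_gen = 247.3 * 0.98 = 242.3540 MW


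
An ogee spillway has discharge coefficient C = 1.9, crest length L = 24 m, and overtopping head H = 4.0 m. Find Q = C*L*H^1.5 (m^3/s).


Q = 1.9 * 24 * 4.0^1.5 = 364.8000 m^3/s


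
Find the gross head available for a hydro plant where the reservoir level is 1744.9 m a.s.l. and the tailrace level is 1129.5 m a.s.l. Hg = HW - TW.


Hg = 1744.9 - 1129.5 = 615.4000 m


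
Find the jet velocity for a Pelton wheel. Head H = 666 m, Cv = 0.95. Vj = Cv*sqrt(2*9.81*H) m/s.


Vj = 0.95 * sqrt(2*9.81*666) = 108.5951 m/s


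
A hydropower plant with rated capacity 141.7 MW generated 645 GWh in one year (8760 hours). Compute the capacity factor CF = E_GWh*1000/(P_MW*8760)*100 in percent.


CF = 645 * 1000 / (141.7 * 8760) * 100 = 51.9620 %


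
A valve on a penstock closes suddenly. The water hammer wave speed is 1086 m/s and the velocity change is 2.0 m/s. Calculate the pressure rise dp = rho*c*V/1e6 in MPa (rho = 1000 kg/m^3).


dp = 1000 * 1086 * 2.0 / 1e6 = 2.1720 MPa


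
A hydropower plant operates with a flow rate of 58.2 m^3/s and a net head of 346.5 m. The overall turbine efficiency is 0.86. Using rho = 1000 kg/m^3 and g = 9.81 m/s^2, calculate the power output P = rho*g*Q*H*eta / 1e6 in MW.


P = 1000 * 9.81 * 58.2 * 346.5 * 0.86 / 1e6 = 170.1350 MW


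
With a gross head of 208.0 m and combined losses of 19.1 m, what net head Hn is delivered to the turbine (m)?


Hn = 208.0 - 19.1 = 188.9000 m


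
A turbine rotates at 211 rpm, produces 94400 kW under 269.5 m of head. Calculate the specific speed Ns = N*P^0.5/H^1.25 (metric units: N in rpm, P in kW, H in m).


Ns = 211 * 94400^0.5 / 269.5^1.25 = 59.3704


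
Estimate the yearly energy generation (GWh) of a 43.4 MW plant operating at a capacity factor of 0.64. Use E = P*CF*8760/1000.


E = 43.4 * 0.64 * 8760 / 1000 = 243.3178 GWh


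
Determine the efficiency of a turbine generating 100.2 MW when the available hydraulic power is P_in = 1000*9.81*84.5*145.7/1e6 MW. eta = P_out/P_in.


P_in = 1000 * 9.81 * 84.5 * 145.7 / 1e6 = 120.7773 MW
eta = 100.2 / 120.7773 = 0.8296


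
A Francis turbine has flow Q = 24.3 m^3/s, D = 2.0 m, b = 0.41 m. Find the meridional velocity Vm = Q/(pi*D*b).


Vm = 24.3 / (pi * 2.0 * 0.41) = 9.4328 m/s


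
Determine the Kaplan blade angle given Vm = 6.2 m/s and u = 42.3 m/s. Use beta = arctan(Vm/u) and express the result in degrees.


beta = arctan(6.2 / 42.3) = 8.3386 degrees


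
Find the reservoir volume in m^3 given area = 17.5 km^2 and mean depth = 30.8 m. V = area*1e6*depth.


V = 17.5 * 1e6 * 30.8 = 5.3900e+08 m^3


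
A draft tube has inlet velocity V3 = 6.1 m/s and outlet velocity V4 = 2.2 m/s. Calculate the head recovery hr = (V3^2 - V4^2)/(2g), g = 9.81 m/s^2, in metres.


hr = (6.1^2 - 2.2^2) / (2*9.81) = 1.6498 m


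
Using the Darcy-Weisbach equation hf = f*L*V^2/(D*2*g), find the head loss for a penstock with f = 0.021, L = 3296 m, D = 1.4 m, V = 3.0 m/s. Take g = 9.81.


hf = 0.021 * 3296 * 3.0^2 / (1.4 * 2 * 9.81) = 22.6789 m


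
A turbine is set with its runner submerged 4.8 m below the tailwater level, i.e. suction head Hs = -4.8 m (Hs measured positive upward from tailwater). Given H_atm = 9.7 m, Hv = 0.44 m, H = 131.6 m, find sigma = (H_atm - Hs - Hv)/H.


sigma = (9.7 - (-4.8) - 0.44) / 131.6 = 0.1068


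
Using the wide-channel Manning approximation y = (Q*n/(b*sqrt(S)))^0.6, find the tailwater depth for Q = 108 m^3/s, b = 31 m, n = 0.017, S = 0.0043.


y = (108 * 0.017 / (31 * 0.0043^0.5))^0.6 = 0.9407 m


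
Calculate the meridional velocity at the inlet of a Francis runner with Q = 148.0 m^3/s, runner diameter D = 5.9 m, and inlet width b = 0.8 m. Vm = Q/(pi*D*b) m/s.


Vm = 148.0 / (pi * 5.9 * 0.8) = 9.9809 m/s


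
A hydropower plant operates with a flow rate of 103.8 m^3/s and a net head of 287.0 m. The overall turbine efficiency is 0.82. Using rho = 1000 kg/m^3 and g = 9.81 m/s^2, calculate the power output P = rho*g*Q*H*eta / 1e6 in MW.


P = 1000 * 9.81 * 103.8 * 287.0 * 0.82 / 1e6 = 239.6415 MW


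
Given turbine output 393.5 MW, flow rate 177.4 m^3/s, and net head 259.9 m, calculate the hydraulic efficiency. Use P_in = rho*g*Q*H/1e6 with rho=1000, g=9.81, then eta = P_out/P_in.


P_in = 1000 * 9.81 * 177.4 * 259.9 / 1e6 = 452.3024 MW
eta = 393.5 / 452.3024 = 0.8700


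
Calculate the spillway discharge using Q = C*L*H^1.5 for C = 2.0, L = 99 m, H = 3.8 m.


Q = 2.0 * 99 * 3.8^1.5 = 1466.6976 m^3/s


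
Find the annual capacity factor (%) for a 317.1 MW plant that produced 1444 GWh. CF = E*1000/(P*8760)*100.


CF = 1444 * 1000 / (317.1 * 8760) * 100 = 51.9837 %


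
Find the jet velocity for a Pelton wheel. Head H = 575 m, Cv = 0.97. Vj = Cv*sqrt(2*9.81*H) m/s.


Vj = 0.97 * sqrt(2*9.81*575) = 103.0280 m/s


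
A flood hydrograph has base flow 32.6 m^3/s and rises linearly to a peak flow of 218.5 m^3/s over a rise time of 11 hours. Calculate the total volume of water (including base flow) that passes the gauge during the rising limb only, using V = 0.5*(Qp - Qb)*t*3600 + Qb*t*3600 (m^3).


V = 0.5*(218.5 - 32.6)*11*3600 + 32.6*11*3600 = 4.9718e+06 m^3


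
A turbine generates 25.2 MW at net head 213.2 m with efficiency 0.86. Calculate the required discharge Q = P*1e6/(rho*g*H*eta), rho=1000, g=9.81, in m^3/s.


Q = 25.2 * 1e6 / (1000 * 9.81 * 213.2 * 0.86) = 14.0102 m^3/s


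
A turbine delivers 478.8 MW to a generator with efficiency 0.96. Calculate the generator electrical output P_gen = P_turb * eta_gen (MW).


P_gen = 478.8 * 0.96 = 459.6480 MW


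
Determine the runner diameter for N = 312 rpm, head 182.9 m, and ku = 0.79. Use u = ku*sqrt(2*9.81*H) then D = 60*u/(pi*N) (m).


u = 0.79 * sqrt(2*9.81*182.9) = 47.3242 m/s
D = 60 * 47.3242 / (pi * 312) = 2.8969 m


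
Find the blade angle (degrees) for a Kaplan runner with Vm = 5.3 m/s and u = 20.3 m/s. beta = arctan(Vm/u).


beta = arctan(5.3 / 20.3) = 14.6324 degrees


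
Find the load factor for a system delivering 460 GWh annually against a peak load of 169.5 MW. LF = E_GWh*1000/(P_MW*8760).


LF = 460 * 1000 / (169.5 * 8760) = 0.3098


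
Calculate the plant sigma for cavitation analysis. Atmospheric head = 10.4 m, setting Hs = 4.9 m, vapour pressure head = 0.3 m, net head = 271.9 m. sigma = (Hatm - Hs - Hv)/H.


sigma = (10.4 - 4.9 - 0.3) / 271.9 = 0.0191


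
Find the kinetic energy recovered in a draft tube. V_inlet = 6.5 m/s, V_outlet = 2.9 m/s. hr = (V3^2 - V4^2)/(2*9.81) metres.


hr = (6.5^2 - 2.9^2) / (2*9.81) = 1.7248 m


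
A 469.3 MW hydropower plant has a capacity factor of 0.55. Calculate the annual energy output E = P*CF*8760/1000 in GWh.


E = 469.3 * 0.55 * 8760 / 1000 = 2261.0874 GWh


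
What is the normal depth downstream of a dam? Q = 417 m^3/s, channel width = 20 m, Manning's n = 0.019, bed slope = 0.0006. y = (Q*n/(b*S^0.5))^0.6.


y = (417 * 0.019 / (20 * 0.0006^0.5))^0.6 = 5.3122 m


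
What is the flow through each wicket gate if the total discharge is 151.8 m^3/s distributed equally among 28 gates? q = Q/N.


q = 151.8 / 28 = 5.4214 m^3/s


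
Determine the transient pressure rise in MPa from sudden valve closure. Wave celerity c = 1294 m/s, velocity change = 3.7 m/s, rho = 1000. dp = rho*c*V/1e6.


dp = 1000 * 1294 * 3.7 / 1e6 = 4.7878 MPa


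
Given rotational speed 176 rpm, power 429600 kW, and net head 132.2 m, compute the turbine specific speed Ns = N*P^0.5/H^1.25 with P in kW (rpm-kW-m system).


Ns = 176 * 429600^0.5 / 132.2^1.25 = 257.3389


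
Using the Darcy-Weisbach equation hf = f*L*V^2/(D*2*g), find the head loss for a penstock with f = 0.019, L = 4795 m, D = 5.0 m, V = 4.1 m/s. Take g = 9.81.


hf = 0.019 * 4795 * 4.1^2 / (5.0 * 2 * 9.81) = 15.6114 m


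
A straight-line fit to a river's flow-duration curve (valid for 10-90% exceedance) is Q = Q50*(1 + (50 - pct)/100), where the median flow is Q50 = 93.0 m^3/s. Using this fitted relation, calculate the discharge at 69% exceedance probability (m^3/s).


Q = 93.0 * (1 + (50 - 69)/100) = 75.3300 m^3/s


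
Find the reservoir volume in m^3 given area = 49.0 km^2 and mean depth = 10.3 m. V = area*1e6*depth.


V = 49.0 * 1e6 * 10.3 = 5.0470e+08 m^3


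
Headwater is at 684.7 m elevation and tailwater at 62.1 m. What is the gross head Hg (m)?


Hg = 684.7 - 62.1 = 622.6000 m


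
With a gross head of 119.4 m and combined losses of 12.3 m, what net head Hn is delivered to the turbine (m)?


Hn = 119.4 - 12.3 = 107.1000 m


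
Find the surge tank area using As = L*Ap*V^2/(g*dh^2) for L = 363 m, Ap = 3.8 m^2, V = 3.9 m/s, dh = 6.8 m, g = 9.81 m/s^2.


As = 363 * 3.8 * 3.9^2 / (9.81 * 6.8^2) = 46.2522 m^2


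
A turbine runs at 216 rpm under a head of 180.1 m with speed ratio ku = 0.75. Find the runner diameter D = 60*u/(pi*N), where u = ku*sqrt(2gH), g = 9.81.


u = 0.75 * sqrt(2*9.81*180.1) = 44.5828 m/s
D = 60 * 44.5828 / (pi * 216) = 3.9420 m


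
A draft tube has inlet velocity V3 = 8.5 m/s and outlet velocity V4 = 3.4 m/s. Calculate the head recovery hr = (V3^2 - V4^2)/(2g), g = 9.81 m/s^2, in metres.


hr = (8.5^2 - 3.4^2) / (2*9.81) = 3.0933 m


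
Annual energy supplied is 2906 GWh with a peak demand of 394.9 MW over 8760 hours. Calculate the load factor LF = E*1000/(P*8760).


LF = 2906 * 1000 / (394.9 * 8760) = 0.8400


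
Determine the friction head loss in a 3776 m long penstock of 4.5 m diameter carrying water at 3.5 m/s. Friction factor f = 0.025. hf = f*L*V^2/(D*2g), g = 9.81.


hf = 0.025 * 3776 * 3.5^2 / (4.5 * 2 * 9.81) = 13.0977 m


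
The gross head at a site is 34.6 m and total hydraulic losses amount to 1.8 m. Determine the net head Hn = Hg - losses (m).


Hn = 34.6 - 1.8 = 32.8000 m


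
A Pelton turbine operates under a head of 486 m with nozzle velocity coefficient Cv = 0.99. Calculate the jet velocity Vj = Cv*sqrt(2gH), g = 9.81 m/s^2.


Vj = 0.99 * sqrt(2*9.81*486) = 96.6725 m/s


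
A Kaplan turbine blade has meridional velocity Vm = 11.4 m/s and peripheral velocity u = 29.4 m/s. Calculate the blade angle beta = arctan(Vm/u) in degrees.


beta = arctan(11.4 / 29.4) = 21.1941 degrees


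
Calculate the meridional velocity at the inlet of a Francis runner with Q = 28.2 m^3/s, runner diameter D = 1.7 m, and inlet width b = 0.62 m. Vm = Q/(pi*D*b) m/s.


Vm = 28.2 / (pi * 1.7 * 0.62) = 8.5165 m/s


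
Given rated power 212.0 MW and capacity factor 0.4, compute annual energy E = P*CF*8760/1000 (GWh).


E = 212.0 * 0.4 * 8760 / 1000 = 742.8480 GWh


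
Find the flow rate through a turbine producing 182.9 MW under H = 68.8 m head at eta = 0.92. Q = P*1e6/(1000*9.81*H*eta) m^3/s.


Q = 182.9 * 1e6 / (1000 * 9.81 * 68.8 * 0.92) = 294.5564 m^3/s


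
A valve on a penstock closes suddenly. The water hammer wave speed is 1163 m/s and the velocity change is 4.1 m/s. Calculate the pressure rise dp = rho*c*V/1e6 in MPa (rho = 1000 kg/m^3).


dp = 1000 * 1163 * 4.1 / 1e6 = 4.7683 MPa


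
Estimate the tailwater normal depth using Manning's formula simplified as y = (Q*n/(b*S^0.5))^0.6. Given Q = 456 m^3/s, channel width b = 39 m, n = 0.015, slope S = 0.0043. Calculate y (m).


y = (456 * 0.015 / (39 * 0.0043^0.5))^0.6 = 1.8045 m


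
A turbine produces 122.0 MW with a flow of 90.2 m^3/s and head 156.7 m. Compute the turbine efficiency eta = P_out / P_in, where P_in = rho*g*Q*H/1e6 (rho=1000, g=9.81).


P_in = 1000 * 9.81 * 90.2 * 156.7 / 1e6 = 138.6579 MW
eta = 122.0 / 138.6579 = 0.8799


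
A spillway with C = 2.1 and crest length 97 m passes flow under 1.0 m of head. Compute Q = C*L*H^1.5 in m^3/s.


Q = 2.1 * 97 * 1.0^1.5 = 203.7000 m^3/s


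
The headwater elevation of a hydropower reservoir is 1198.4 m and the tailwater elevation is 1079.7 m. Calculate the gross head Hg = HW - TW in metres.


Hg = 1198.4 - 1079.7 = 118.7000 m


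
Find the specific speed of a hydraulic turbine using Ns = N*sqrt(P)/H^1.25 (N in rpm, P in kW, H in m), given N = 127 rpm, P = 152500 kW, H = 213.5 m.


Ns = 127 * 152500^0.5 / 213.5^1.25 = 60.7703


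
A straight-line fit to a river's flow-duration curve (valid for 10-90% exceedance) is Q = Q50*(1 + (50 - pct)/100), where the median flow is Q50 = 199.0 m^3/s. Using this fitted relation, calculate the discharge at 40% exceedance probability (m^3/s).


Q = 199.0 * (1 + (50 - 40)/100) = 218.9000 m^3/s


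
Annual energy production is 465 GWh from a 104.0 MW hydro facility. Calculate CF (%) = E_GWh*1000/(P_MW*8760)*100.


CF = 465 * 1000 / (104.0 * 8760) * 100 = 51.0406 %


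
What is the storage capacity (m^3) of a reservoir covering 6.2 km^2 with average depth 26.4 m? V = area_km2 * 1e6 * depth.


V = 6.2 * 1e6 * 26.4 = 1.6368e+08 m^3


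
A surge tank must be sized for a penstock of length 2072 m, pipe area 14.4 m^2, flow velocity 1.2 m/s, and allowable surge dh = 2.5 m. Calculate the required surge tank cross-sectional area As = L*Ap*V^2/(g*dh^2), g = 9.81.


As = 2072 * 14.4 * 1.2^2 / (9.81 * 2.5^2) = 700.7542 m^2


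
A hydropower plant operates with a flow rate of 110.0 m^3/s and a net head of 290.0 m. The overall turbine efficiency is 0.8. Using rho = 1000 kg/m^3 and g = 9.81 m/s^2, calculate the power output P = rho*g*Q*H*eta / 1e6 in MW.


P = 1000 * 9.81 * 110.0 * 290.0 * 0.8 / 1e6 = 250.3512 MW


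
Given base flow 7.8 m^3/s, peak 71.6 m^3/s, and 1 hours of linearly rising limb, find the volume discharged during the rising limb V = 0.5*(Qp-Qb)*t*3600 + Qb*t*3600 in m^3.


V = 0.5*(71.6 - 7.8)*1*3600 + 7.8*1*3600 = 142920.0000 m^3


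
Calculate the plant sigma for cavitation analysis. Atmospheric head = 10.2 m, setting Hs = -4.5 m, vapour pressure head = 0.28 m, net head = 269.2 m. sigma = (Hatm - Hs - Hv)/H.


sigma = (10.2 - (-4.5) - 0.28) / 269.2 = 0.0536


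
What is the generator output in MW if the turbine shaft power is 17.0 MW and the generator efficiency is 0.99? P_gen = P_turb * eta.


P_gen = 17.0 * 0.99 = 16.8300 MW


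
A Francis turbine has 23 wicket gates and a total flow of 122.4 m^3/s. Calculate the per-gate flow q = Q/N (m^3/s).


q = 122.4 / 23 = 5.3217 m^3/s


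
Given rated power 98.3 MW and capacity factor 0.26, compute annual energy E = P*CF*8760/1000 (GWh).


E = 98.3 * 0.26 * 8760 / 1000 = 223.8881 GWh


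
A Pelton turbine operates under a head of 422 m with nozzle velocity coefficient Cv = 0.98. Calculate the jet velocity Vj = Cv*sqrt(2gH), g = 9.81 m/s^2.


Vj = 0.98 * sqrt(2*9.81*422) = 89.1727 m/s


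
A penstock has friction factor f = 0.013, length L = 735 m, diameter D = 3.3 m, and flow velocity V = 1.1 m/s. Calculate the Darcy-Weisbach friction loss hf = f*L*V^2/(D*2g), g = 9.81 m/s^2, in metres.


hf = 0.013 * 735 * 1.1^2 / (3.3 * 2 * 9.81) = 0.1786 m


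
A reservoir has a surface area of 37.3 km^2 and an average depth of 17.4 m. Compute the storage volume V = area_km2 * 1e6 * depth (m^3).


V = 37.3 * 1e6 * 17.4 = 6.4902e+08 m^3


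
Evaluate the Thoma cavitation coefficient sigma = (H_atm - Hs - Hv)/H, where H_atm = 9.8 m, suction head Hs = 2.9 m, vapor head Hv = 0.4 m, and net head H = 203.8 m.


sigma = (9.8 - 2.9 - 0.4) / 203.8 = 0.0319


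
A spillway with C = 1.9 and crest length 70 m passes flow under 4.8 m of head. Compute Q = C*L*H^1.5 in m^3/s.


Q = 1.9 * 70 * 4.8^1.5 = 1398.6643 m^3/s


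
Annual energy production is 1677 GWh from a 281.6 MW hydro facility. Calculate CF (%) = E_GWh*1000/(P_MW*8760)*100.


CF = 1677 * 1000 / (281.6 * 8760) * 100 = 67.9824 %


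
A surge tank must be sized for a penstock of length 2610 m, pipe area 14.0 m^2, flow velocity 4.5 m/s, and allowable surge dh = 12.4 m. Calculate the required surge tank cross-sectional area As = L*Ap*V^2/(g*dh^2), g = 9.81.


As = 2610 * 14.0 * 4.5^2 / (9.81 * 12.4^2) = 490.5476 m^2


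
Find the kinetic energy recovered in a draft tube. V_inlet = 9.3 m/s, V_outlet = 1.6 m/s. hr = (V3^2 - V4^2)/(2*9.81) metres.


hr = (9.3^2 - 1.6^2) / (2*9.81) = 4.2778 m


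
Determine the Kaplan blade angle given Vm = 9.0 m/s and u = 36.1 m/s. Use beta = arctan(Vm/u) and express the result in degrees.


beta = arctan(9.0 / 36.1) = 13.9989 degrees


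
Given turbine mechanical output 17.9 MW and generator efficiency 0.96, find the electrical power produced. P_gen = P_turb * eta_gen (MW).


P_gen = 17.9 * 0.96 = 17.1840 MW


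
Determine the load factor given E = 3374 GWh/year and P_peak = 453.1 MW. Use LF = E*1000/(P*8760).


LF = 3374 * 1000 / (453.1 * 8760) = 0.8501


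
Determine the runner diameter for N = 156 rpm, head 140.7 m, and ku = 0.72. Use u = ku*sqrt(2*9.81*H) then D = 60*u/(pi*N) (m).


u = 0.72 * sqrt(2*9.81*140.7) = 37.8294 m/s
D = 60 * 37.8294 / (pi * 156) = 4.6313 m


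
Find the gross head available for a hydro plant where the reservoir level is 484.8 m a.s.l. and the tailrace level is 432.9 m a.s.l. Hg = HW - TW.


Hg = 484.8 - 432.9 = 51.9000 m


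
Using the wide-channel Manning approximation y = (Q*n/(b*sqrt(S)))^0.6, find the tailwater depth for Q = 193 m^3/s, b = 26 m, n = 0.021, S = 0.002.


y = (193 * 0.021 / (26 * 0.002^0.5))^0.6 = 2.1153 m


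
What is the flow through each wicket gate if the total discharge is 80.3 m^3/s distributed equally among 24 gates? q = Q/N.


q = 80.3 / 24 = 3.3458 m^3/s


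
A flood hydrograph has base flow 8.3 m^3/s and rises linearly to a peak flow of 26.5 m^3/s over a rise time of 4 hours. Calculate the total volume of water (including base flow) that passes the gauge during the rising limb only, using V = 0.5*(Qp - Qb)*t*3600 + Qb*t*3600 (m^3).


V = 0.5*(26.5 - 8.3)*4*3600 + 8.3*4*3600 = 250560.0000 m^3


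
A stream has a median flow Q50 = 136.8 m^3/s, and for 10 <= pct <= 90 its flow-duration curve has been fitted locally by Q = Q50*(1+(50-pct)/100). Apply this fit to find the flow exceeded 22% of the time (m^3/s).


Q = 136.8 * (1 + (50 - 22)/100) = 175.1040 m^3/s


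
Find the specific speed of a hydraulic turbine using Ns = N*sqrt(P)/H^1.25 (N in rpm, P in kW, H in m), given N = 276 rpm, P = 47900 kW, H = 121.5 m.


Ns = 276 * 47900^0.5 / 121.5^1.25 = 149.7464


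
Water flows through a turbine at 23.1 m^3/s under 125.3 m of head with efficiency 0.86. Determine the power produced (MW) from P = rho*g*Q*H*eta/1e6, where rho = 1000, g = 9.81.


P = 1000 * 9.81 * 23.1 * 125.3 * 0.86 / 1e6 = 24.4191 MW


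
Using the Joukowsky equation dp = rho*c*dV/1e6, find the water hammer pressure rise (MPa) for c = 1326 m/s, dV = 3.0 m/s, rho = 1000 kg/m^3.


dp = 1000 * 1326 * 3.0 / 1e6 = 3.9780 MPa


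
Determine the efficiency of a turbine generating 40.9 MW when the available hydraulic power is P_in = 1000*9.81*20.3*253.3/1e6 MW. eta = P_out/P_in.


P_in = 1000 * 9.81 * 20.3 * 253.3 / 1e6 = 50.4429 MW
eta = 40.9 / 50.4429 = 0.8108


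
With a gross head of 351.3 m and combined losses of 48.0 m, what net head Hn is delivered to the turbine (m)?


Hn = 351.3 - 48.0 = 303.3000 m


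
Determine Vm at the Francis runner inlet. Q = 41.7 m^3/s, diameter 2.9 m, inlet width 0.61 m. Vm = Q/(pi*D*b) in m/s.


Vm = 41.7 / (pi * 2.9 * 0.61) = 7.5034 m/s


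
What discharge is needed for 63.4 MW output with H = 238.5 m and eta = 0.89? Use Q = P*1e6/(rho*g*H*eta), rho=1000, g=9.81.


Q = 63.4 * 1e6 / (1000 * 9.81 * 238.5 * 0.89) = 30.4468 m^3/s


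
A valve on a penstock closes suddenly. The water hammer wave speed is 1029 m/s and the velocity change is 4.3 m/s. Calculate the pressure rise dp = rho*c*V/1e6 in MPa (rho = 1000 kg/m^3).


dp = 1000 * 1029 * 4.3 / 1e6 = 4.4247 MPa


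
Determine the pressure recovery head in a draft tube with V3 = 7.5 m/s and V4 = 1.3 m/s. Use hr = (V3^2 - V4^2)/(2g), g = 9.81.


hr = (7.5^2 - 1.3^2) / (2*9.81) = 2.7808 m


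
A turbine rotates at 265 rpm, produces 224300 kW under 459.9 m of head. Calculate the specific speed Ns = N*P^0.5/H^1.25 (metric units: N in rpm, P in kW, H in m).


Ns = 265 * 224300^0.5 / 459.9^1.25 = 58.9293


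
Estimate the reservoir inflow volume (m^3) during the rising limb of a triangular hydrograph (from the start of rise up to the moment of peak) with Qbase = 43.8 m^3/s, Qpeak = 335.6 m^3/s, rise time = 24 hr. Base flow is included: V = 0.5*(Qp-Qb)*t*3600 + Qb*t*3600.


V = 0.5*(335.6 - 43.8)*24*3600 + 43.8*24*3600 = 1.6390e+07 m^3


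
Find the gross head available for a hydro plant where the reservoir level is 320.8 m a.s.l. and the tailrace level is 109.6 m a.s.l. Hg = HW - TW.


Hg = 320.8 - 109.6 = 211.2000 m


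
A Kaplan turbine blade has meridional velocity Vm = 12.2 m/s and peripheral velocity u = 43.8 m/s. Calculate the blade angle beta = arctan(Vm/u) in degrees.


beta = arctan(12.2 / 43.8) = 15.5646 degrees


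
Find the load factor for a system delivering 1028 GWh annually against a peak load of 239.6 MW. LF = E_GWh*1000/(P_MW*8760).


LF = 1028 * 1000 / (239.6 * 8760) = 0.4898


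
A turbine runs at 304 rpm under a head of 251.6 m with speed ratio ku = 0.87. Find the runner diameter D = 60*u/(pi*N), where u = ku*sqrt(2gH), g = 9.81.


u = 0.87 * sqrt(2*9.81*251.6) = 61.1257 m/s
D = 60 * 61.1257 / (pi * 304) = 3.8402 m


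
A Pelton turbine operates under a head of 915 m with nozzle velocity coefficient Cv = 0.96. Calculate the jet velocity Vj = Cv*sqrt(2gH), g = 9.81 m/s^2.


Vj = 0.96 * sqrt(2*9.81*915) = 128.6267 m/s


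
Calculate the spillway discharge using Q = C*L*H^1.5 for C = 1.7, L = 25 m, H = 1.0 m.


Q = 1.7 * 25 * 1.0^1.5 = 42.5000 m^3/s


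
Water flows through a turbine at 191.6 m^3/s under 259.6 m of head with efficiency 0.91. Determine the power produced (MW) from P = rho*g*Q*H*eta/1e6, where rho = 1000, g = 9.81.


P = 1000 * 9.81 * 191.6 * 259.6 * 0.91 / 1e6 = 444.0282 MW


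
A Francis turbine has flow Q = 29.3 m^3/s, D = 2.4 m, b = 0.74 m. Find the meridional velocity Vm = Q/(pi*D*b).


Vm = 29.3 / (pi * 2.4 * 0.74) = 5.2514 m/s


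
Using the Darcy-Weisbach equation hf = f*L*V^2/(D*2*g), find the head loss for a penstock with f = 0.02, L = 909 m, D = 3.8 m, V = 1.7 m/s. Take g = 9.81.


hf = 0.02 * 909 * 1.7^2 / (3.8 * 2 * 9.81) = 0.7047 m


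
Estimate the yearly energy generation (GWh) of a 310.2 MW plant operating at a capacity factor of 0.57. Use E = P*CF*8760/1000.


E = 310.2 * 0.57 * 8760 / 1000 = 1548.8906 GWh


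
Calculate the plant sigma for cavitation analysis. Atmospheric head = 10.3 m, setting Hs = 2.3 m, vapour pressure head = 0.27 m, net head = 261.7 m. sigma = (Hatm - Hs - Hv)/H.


sigma = (10.3 - 2.3 - 0.27) / 261.7 = 0.0295


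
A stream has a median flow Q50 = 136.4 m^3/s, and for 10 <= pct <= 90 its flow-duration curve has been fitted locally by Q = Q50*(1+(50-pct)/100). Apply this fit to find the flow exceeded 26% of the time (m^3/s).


Q = 136.4 * (1 + (50 - 26)/100) = 169.1360 m^3/s


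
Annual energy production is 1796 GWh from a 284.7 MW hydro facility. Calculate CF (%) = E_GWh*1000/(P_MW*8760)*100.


CF = 1796 * 1000 / (284.7 * 8760) * 100 = 72.0136 %


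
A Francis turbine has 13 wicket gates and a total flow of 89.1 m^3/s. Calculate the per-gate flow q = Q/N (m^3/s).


q = 89.1 / 13 = 6.8538 m^3/s


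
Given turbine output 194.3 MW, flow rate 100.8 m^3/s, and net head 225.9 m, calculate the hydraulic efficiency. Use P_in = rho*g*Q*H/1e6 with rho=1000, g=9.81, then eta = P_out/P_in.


P_in = 1000 * 9.81 * 100.8 * 225.9 / 1e6 = 223.3808 MW
eta = 194.3 / 223.3808 = 0.8698


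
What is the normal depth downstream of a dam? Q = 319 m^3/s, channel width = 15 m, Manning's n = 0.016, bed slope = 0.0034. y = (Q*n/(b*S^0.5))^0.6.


y = (319 * 0.016 / (15 * 0.0034^0.5))^0.6 = 2.8817 m


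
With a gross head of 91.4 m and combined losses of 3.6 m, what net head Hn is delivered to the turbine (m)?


Hn = 91.4 - 3.6 = 87.8000 m


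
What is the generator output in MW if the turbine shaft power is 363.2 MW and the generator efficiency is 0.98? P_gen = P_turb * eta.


P_gen = 363.2 * 0.98 = 355.9360 MW


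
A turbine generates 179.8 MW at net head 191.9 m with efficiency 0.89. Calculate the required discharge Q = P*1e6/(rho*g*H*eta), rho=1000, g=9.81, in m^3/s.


Q = 179.8 * 1e6 / (1000 * 9.81 * 191.9 * 0.89) = 107.3138 m^3/s


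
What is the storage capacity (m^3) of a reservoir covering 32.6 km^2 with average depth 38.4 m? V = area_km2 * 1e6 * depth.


V = 32.6 * 1e6 * 38.4 = 1.2518e+09 m^3


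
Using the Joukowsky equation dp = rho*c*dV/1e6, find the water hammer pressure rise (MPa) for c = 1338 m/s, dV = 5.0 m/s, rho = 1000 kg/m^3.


dp = 1000 * 1338 * 5.0 / 1e6 = 6.6900 MPa


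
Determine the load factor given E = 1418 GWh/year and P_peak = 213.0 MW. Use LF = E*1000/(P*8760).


LF = 1418 * 1000 / (213.0 * 8760) = 0.7600


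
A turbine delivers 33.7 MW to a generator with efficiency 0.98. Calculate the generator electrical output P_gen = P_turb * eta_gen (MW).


P_gen = 33.7 * 0.98 = 33.0260 MW


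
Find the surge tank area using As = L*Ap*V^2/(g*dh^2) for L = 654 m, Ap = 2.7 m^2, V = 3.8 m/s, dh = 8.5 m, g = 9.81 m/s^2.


As = 654 * 2.7 * 3.8^2 / (9.81 * 8.5^2) = 35.9751 m^2


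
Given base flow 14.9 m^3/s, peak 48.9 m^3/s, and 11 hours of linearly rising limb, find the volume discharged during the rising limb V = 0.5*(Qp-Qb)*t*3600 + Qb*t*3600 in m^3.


V = 0.5*(48.9 - 14.9)*11*3600 + 14.9*11*3600 = 1.2632e+06 m^3


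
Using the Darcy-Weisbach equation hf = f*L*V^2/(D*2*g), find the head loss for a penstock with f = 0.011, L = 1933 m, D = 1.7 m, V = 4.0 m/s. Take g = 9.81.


hf = 0.011 * 1933 * 4.0^2 / (1.7 * 2 * 9.81) = 10.1999 m


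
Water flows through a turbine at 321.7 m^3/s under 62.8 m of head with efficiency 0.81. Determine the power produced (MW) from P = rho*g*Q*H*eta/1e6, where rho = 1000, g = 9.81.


P = 1000 * 9.81 * 321.7 * 62.8 * 0.81 / 1e6 = 160.5332 MW


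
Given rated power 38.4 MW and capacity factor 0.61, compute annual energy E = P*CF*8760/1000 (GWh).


E = 38.4 * 0.61 * 8760 / 1000 = 205.1942 GWh


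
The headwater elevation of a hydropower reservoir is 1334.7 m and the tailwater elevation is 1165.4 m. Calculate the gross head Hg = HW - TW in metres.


Hg = 1334.7 - 1165.4 = 169.3000 m


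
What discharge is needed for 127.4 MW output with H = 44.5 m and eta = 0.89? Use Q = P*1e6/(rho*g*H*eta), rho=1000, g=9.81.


Q = 127.4 * 1e6 / (1000 * 9.81 * 44.5 * 0.89) = 327.9068 m^3/s


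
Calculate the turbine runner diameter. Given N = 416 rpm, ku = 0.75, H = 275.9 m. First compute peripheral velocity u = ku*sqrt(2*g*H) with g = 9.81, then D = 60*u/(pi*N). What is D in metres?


u = 0.75 * sqrt(2*9.81*275.9) = 55.1806 m/s
D = 60 * 55.1806 / (pi * 416) = 2.5333 m


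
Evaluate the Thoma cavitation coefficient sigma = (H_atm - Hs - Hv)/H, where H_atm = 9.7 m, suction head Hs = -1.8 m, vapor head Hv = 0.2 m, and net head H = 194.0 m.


sigma = (9.7 - (-1.8) - 0.2) / 194.0 = 0.0582


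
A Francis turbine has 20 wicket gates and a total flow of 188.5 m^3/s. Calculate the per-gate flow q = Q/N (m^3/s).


q = 188.5 / 20 = 9.4250 m^3/s


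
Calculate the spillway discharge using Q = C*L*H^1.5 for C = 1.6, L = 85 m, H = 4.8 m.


Q = 1.6 * 85 * 4.8^1.5 = 1430.2131 m^3/s


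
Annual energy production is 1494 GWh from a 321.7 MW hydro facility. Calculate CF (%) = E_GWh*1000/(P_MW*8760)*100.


CF = 1494 * 1000 / (321.7 * 8760) * 100 = 53.0146 %
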